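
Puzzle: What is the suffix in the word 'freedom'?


The word 'freedom' = 'free' (root) + '-dom' (suffix). The suffix is '-dom'.

dom


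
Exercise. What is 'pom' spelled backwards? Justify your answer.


Reverse 'pom' character by character: 'mop'.

mop


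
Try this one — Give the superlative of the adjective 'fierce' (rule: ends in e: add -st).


Apply superlative formation (ends in e: add -st): 'fierce' -> 'fiercest'.

fiercest


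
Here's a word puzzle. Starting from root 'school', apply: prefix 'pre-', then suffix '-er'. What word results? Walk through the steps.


Step 1: Add prefix 'pre-' to 'school' = 'preschool'
Step 2: Add suffix '-er' to 'preschool' = 'preschooler'

preschooler


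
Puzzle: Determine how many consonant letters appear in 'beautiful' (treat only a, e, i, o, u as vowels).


Consonants in 'beautiful': b, t, f, l = 4 consonants.

4


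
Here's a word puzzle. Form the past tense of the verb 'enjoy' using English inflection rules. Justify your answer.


Apply rule: Add -ed. 'enjoy' becomes 'enjoyed'.

enjoyed


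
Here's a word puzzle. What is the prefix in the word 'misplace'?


The word 'misplace' = 'mis' (prefix) + 'place' (root). The prefix is 'mis'.

mis


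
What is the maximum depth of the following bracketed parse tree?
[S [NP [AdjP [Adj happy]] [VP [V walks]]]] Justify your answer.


Count bracket nesting levels:
'[' at pos 0: depth = 1
'[' at pos 3: depth = 2
'[' at pos 7: depth = 3
'[' at pos 13: depth = 4
'[' at pos 26: depth = 3
'[' at pos 30: depth = 4
Maximum depth reached: 4

4


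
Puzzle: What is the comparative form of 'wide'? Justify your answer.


Apply comparative formation (ends in e: add -r): 'wide' -> 'wider'.

wider


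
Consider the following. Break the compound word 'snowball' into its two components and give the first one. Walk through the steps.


Split 'snowball' into 'snow' + 'ball'. The first part is 'snow'.

snow


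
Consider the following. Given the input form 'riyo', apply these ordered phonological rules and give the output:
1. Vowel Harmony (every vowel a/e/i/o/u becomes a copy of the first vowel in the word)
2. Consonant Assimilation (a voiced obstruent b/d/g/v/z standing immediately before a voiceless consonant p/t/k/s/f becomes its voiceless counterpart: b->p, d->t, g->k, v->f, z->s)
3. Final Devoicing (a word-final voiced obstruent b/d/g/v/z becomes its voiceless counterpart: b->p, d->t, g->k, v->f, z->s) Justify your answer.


Starting form: 'riyo'
Rule 1: Vowel Harmony: all vowels become 'i' (matching first vowel). 'riyo' -> 'riyi'
Rule 2: Consonant Assimilation: no voiced obstruent (b/d/g/v/z) stands immediately before a voiceless consonant (p/t/k/s/f). No change.
Rule 3: Final Devoicing: the word ends in the vowel 'i', not a consonant. No change.
Final form: 'riyi'

riyi


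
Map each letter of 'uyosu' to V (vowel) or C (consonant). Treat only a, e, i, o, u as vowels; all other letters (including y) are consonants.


Letter mapping: u = V, y = C, o = V, s = C, u = V.

VCVCV


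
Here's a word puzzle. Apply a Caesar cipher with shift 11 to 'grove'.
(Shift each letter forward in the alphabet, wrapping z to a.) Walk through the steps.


Shift each letter by 11: g -> r, r -> c, o -> z, v -> g, e -> p. Result: 'rczgp'.

rczgp


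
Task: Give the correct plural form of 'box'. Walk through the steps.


Apply rule: Add -es (sibilant/fricative ending). 'box' becomes 'boxes'.

boxes


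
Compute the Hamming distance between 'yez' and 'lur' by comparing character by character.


Alignment:
Position 1: 'y' vs 'l' = DIFFER
Position 2: 'e' vs 'u' = DIFFER
Position 3: 'z' vs 'r' = DIFFER
Total differences: 3

3


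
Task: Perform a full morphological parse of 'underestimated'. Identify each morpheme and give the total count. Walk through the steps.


Step 1: Identify prefix: 'under' (meaning: beneath/insufficient)
Step 2: Identify root: 'estimate'
Step 3: Identify suffix(es): 'ed'
Decomposition: under- (prefix: beneath/insufficient) + estimate (root) + -ed (suffix: past)
Total morphemes: 3

3 morphemes (under- (prefix: beneath/insufficient) + estimate (root) + -ed (suffix: past))


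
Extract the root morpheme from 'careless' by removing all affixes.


Remove suffix '-less' from 'careless' to get root 'care'.

care


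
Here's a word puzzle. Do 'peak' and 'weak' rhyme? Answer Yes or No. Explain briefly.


Rime (stressed vowel + following sounds) of 'peak': -eak = /iːk/
Rime of 'weak': -eak = /iːk/
/iːk/ and /iːk/ are the same ending sound, so the words rhyme.

Yes


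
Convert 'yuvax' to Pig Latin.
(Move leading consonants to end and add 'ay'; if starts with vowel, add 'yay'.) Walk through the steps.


'yuvax': move consonant cluster 'y' to end and add 'ay': 'uvaxyay'.

uvaxyay


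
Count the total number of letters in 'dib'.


Spell out 'dib' and number each letter: d(1), i(2), b(3). Total: 3 letters.

3


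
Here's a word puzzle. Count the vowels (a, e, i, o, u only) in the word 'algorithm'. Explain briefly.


Vowels in 'algorithm': a, o, i = 3 vowels.

3


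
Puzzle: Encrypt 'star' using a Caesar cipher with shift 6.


Shift each letter by 6: s -> y, t -> z, a -> g, r -> x. Result: 'yzgx'.

yzgx


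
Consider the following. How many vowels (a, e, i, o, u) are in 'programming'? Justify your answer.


Vowels in 'programming': o, a, i = 3 vowels.

3


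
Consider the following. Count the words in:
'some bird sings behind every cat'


Split into words: some | bird | sings | behind | every | cat = 6 words.

6


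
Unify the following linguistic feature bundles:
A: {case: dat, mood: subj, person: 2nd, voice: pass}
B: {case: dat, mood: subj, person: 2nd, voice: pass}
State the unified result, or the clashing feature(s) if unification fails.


Compare features:
case: A=dat vs B=dat -> unified: dat
mood: A=subj vs B=subj -> unified: subj
person: A=2nd vs B=2nd -> unified: 2nd
voice: A=pass vs B=pass -> unified: pass
No clashes found.

Unified: {case: dat, mood: subj, person: 2nd, voice: pass}


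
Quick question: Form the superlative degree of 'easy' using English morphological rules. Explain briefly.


Apply superlative formation (consonant + y: change y to i, add -est): 'easy' -> 'easiest'.

easiest


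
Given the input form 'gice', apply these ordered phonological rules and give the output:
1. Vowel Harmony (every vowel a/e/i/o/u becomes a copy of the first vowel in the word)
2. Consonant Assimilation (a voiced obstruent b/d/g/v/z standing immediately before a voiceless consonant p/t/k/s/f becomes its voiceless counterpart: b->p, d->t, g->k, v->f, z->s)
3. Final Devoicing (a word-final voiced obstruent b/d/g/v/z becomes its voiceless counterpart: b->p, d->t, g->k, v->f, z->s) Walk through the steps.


Starting form: 'gice'
Rule 1: Vowel Harmony: all vowels become 'i' (matching first vowel). 'gice' -> 'gici'
Rule 2: Consonant Assimilation: no voiced obstruent (b/d/g/v/z) stands immediately before a voiceless consonant (p/t/k/s/f). No change.
Rule 3: Final Devoicing: the word ends in the vowel 'i', not a consonant. No change.
Final form: 'gici'

gici


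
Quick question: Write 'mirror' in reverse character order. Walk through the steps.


Reverse 'mirror' character by character: 'rorrim'.

rorrim


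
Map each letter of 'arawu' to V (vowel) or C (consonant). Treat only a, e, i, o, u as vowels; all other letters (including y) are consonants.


Letter mapping: a = V, r = C, a = V, w = C, u = V.

VCVCV


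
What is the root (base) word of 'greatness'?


Remove suffix '-ness' from 'greatness' to get root 'great'.

great


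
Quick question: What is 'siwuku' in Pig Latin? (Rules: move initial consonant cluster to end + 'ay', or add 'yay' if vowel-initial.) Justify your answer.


'siwuku': move consonant cluster 's' to end and add 'ay': 'iwukusay'.

iwukusay


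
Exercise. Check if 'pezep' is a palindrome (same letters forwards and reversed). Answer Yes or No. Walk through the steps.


Forward: 'pezep'
Reversed: 'pezep'
They are identical.

Yes


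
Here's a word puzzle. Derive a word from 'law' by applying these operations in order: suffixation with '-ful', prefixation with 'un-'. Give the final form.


Step 1: Add suffix '-ful' to 'law' = 'lawful'
Step 2: Add prefix 'un-' to 'lawful' = 'unlawful'

unlawful


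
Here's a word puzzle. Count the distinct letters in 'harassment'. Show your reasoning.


Unique letters in 'harassment': {a, e, h, m, n, r, s, t} = 8 distinct letters.

8


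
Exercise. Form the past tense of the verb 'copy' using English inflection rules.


Apply rule: Change -y to -ied. 'copy' becomes 'copied'.

copied


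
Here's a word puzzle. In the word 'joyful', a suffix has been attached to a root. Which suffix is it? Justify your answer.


The word 'joyful' = 'joy' (root) + '-ful' (suffix). The suffix is '-ful'.

ful


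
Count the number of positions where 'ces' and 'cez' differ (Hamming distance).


Alignment:
Position 1: 'c' vs 'c' = match
Position 2: 'e' vs 'e' = match
Position 3: 's' vs 'z' = DIFFER
Total differences: 1

1


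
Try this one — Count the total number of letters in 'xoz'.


Spell out 'xoz' and number each letter: x(1), o(2), z(3). Total: 3 letters.

3


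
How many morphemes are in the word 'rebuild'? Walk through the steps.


Decomposition: re- (prefix) + build (root) = 2 morpheme(s)

2 morphemes


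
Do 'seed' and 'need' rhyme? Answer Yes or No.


Rime (stressed vowel + following sounds) of 'seed': -eed = /iːd/
Rime of 'need': -eed = /iːd/
/iːd/ and /iːd/ are the same ending sound, so the words rhyme.

Yes


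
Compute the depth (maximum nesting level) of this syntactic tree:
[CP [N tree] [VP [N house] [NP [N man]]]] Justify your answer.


Count bracket nesting levels:
'[' at pos 0: depth = 1
'[' at pos 4: depth = 2
'[' at pos 13: depth = 2
'[' at pos 17: depth = 3
'[' at pos 27: depth = 3
'[' at pos 31: depth = 4
Maximum depth reached: 4

4


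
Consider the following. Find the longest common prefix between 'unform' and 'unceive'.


Compare from the start: 2 characters match: 'un'. Mismatch at position 3: 'f' vs 'c'.

un


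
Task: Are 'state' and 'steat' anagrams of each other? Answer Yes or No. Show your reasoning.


Sorted letters of 'state': 'aestt'
Sorted letters of 'steat': 'aestt'
They match.

Yes


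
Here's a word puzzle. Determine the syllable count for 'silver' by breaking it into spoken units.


Break 'silver' into syllables: sil-ver -> sil | ver = 2 syllables

2 syllables


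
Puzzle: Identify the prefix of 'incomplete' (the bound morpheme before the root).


The word 'incomplete' = 'in' (prefix) + 'complete' (root). The prefix is 'in'.

in


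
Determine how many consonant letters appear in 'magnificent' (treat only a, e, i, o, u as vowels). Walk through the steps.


Consonants in 'magnificent': m, g, n, f, c, n, t = 7 consonants.

7


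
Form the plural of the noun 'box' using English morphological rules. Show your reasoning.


Apply rule: Add -es (sibilant/fricative ending). 'box' becomes 'boxes'.

boxes


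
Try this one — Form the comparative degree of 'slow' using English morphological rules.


Apply comparative formation (add -er): 'slow' -> 'slower'.

slower


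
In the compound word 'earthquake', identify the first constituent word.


Split 'earthquake' into 'earth' + 'quake'. The first part is 'earth'.

earth


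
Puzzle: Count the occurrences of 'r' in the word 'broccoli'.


Letter 'r' in 'broccoli': found at position(s) 2 = 1 occurrence(s).

1


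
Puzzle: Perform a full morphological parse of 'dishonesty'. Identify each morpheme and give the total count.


Step 1: Identify prefix: 'dis' (meaning: not/apart)
Step 2: Identify root: 'honest'
Step 3: Identify suffix(es): 'y'
Decomposition: dis- (prefix: not/apart) + honest (root) + -y (suffix: quality)
Total morphemes: 3

3 morphemes (dis- (prefix: not/apart) + honest (root) + -y (suffix: quality))


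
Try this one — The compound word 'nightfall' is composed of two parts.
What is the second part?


Split 'nightfall' into 'night' + 'fall'. The second part is 'fall'.

fall


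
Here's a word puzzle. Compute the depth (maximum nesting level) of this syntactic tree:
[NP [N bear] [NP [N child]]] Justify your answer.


Count bracket nesting levels:
'[' at pos 0: depth = 1
'[' at pos 4: depth = 2
'[' at pos 13: depth = 2
'[' at pos 17: depth = 3
Maximum depth reached: 3

3


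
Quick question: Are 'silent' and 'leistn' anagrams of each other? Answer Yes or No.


Sorted letters of 'silent': 'eilnst'
Sorted letters of 'leistn': 'eilnst'
They match.

Yes


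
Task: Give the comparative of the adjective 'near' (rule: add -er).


Apply comparative formation (add -er): 'near' -> 'nearer'.

nearer


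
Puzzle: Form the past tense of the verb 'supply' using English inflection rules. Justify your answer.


Apply rule: Change -y to -ied. 'supply' becomes 'supplied'.

supplied


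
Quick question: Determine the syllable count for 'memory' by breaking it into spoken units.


Break 'memory' into syllables: mem-o-ry -> mem | o | ry = 3 syllables

3 syllables


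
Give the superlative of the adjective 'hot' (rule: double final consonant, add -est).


Apply superlative formation (double final consonant, add -est): 'hot' -> 'hottest'.

hottest


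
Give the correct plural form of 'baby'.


Apply rule: Change -y to -ies (consonant + y). 'baby' becomes 'babies'.

babies


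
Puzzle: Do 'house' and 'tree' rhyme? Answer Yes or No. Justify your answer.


Rime (stressed vowel + following sounds) of 'house': -ouse = /aʊs/
Rime of 'tree': -ee = /iː/
/aʊs/ and /iː/ are different ending sounds, so the words do not rhyme.

No


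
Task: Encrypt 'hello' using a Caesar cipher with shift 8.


Shift each letter by 8: h -> p, e -> m, l -> t, l -> t, o -> w. Result: 'pmttw'.

pmttw


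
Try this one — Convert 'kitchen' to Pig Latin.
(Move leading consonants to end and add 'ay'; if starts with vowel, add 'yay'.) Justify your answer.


'kitchen': move consonant cluster 'k' to end and add 'ay': 'itchenkay'.

itchenkay


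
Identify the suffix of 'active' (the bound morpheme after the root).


The word 'active' = 'act' (root) + '-ive' (suffix). The suffix is '-ive'.

ive


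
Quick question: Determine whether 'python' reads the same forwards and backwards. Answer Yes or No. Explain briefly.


Forward: 'python'
Reversed: 'nohtyp'
They differ.

No


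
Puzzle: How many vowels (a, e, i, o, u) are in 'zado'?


Vowels in 'zado': a, o = 2 vowels.

2


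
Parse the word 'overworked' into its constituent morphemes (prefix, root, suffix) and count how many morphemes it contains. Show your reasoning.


Step 1: Identify prefix: 'over' (meaning: excessively)
Step 2: Identify root: 'work'
Step 3: Identify suffix(es): 'ed'
Decomposition: over- (prefix: excessively) + work (root) + -ed (suffix: past)
Total morphemes: 3

3 morphemes (over- (prefix: excessively) + work (root) + -ed (suffix: past))


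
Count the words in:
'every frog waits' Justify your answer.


Split into words: every | frog | waits = 3 words.

3


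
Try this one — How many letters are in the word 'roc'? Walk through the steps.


Spell out 'roc' and number each letter: r(1), o(2), c(3). Total: 3 letters.

3


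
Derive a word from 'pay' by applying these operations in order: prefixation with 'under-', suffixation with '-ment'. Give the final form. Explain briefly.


Step 1: Add prefix 'under-' to 'pay' = 'underpay'
Step 2: Add suffix '-ment' to 'underpay' = 'underpayment'

underpayment


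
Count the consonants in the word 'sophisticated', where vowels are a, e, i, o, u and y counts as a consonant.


Consonants in 'sophisticated': s, p, h, s, t, c, t, d = 8 consonants.

8


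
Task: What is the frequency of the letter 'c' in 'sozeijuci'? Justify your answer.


Letter 'c' in 'sozeijuci': found at position(s) 8 = 1 occurrence(s).

1


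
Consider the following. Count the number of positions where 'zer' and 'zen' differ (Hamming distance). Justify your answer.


Alignment:
Position 1: 'z' vs 'z' = match
Position 2: 'e' vs 'e' = match
Position 3: 'r' vs 'n' = DIFFER
Total differences: 1

1


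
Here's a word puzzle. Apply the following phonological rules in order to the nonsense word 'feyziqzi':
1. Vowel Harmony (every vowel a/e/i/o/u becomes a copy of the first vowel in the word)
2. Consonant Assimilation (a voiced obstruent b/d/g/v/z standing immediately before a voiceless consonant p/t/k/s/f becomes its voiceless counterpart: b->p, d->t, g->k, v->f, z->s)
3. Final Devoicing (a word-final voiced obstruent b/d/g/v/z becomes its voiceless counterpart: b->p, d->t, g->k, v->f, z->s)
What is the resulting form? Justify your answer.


Starting form: 'feyziqzi'
Rule 1: Vowel Harmony: all vowels become 'e' (matching first vowel). 'feyziqzi' -> 'feyzeqze'
Rule 2: Consonant Assimilation: no voiced obstruent (b/d/g/v/z) stands immediately before a voiceless consonant (p/t/k/s/f). No change.
Rule 3: Final Devoicing: the word ends in the vowel 'e', not a consonant. No change.
Final form: 'feyzeqze'

feyzeqze


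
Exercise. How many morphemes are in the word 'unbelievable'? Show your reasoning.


Decomposition: un- (prefix) + believe (root) + -able (suffix) = 3 morpheme(s)

3 morphemes


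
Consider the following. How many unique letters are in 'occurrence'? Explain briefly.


Unique letters in 'occurrence': {c, e, n, o, r, u} = 6 distinct letters.

6


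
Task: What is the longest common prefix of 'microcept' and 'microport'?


Compare from the start: 5 characters match: 'micro'. Mismatch at position 6: 'c' vs 'p'.

micro


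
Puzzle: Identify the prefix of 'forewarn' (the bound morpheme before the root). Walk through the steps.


The word 'forewarn' = 'fore' (prefix) + 'warn' (root). The prefix is 'fore'.

fore


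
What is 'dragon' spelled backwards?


Reverse 'dragon' character by character: 'nogard'.

nogard


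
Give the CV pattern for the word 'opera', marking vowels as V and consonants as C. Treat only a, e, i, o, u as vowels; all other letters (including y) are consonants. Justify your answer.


Letter mapping: o = V, p = C, e = V, r = C, a = V.

VCVCV


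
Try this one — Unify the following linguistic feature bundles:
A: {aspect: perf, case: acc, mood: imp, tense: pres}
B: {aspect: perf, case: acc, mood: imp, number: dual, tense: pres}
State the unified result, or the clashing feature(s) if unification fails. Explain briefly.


Compare features:
aspect: A=perf vs B=perf -> unified: perf
case: A=acc vs B=acc -> unified: acc
mood: A=imp vs B=imp -> unified: imp
number: A=_ vs B=dual -> unified: dual
tense: A=pres vs B=pres -> unified: pres
No clashes found.

Unified: {aspect: perf, case: acc, mood: imp, number: dual, tense: pres}


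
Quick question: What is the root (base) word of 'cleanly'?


Remove suffix '-ly' from 'cleanly' to get root 'clean'.

clean


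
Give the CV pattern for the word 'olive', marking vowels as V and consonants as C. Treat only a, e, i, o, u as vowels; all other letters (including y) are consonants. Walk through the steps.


Letter mapping: o = V, l = C, i = V, v = C, e = V.

VCVCV


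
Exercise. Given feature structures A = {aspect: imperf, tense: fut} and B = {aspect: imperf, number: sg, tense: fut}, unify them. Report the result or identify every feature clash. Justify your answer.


Compare features:
aspect: A=imperf vs B=imperf -> unified: imperf
number: A=_ vs B=sg -> unified: sg
tense: A=fut vs B=fut -> unified: fut
No clashes found.

Unified: {aspect: imperf, number: sg, tense: fut}


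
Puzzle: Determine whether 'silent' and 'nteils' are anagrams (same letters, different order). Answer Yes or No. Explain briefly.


Sorted letters of 'silent': 'eilnst'
Sorted letters of 'nteils': 'eilnst'
They match.

Yes


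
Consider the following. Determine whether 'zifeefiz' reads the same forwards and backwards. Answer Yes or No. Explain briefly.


Forward: 'zifeefiz'
Reversed: 'zifeefiz'
They are identical.

Yes


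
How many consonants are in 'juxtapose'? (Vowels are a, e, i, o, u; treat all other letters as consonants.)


Consonants in 'juxtapose': j, x, t, p, s = 5 consonants.

5


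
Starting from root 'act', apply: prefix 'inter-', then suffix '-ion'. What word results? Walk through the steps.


Step 1: Add prefix 'inter-' to 'act' = 'interact'
Step 2: Add suffix '-ion' to 'interact' = 'interaction'

interaction


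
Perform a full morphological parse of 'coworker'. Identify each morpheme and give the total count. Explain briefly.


Step 1: Identify prefix: 'co' (meaning: together)
Step 2: Identify root: 'work'
Step 3: Identify suffix(es): 'er'
Decomposition: co- (prefix: together) + work (root) + -er (suffix: one who)
Total morphemes: 3

3 morphemes (co- (prefix: together) + work (root) + -er (suffix: one who))


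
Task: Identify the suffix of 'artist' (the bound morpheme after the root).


The word 'artist' = 'art' (root) + '-ist' (suffix). The suffix is '-ist'.

ist


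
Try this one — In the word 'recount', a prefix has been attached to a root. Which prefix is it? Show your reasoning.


The word 'recount' = 're' (prefix) + 'count' (root). The prefix is 're'.

re


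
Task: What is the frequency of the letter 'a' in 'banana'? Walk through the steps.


Letter 'a' in 'banana': found at position(s) 2, 4, 6 = 3 occurrence(s).

3


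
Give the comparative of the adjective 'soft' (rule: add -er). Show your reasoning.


Apply comparative formation (add -er): 'soft' -> 'softer'.

softer


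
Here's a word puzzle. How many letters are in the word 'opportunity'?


Spell out 'opportunity' and number each letter: o(1), p(2), p(3), o(4), r(5), t(6), u(7), n(8), i(9), t(10), y(11). Total: 11 letters.

11


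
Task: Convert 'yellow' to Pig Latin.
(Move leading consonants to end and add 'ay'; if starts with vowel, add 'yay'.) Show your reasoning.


'yellow': move consonant cluster 'y' to end and add 'ay': 'ellowyay'.

ellowyay


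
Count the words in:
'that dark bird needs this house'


Split into words: that | dark | bird | needs | this | house = 6 words.

6


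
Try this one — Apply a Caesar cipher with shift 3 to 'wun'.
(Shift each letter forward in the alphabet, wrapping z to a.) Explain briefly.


Shift each letter by 3: w -> z, u -> x, n -> q. Result: 'zxq'.

zxq


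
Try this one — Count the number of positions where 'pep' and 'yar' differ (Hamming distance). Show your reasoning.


Alignment:
Position 1: 'p' vs 'y' = DIFFER
Position 2: 'e' vs 'a' = DIFFER
Position 3: 'p' vs 'r' = DIFFER
Total differences: 3

3


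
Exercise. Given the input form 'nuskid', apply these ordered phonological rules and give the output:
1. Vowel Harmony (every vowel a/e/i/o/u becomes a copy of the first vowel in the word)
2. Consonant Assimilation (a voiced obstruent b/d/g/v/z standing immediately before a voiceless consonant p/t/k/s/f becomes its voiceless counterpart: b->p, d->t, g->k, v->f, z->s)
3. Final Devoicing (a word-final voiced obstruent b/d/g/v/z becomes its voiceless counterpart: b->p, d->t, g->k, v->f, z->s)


Starting form: 'nuskid'
Rule 1: Vowel Harmony: all vowels become 'u' (matching first vowel). 'nuskid' -> 'nuskud'
Rule 2: Consonant Assimilation: no voiced obstruent (b/d/g/v/z) stands immediately before a voiceless consonant (p/t/k/s/f). No change.
Rule 3: Final Devoicing: word-final voiced obstruent 'd' becomes voiceless 't'. 'nuskud' -> 'nuskut'
Final form: 'nuskut'

nuskut


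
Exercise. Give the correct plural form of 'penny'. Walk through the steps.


Apply rule: Change -y to -ies (consonant + y). 'penny' becomes 'pennies'.

pennies


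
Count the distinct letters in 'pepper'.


Unique letters in 'pepper': {e, p, r} = 3 distinct letters.

3


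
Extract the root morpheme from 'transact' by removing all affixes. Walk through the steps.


Remove prefix 'trans' from 'transact' to get root 'act'.

act


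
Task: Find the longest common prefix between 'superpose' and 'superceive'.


Compare from the start: 5 characters match: 'super'. Mismatch at position 6: 'p' vs 'c'.

super


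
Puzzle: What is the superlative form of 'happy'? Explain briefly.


Apply superlative formation (consonant + y: change y to i, add -est): 'happy' -> 'happiest'.

happiest


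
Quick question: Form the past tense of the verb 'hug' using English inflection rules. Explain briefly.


Apply rule: Double final consonant and add -ed. 'hug' becomes 'hugged'.

hugged


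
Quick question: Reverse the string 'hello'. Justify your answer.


Reverse 'hello' character by character: 'olleh'.

olleh


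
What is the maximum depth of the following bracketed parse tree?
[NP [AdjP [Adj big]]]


Count bracket nesting levels:
'[' at pos 0: depth = 1
'[' at pos 4: depth = 2
'[' at pos 10: depth = 3
Maximum depth reached: 3

3


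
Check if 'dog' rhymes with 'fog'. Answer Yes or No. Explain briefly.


Rime (stressed vowel + following sounds) of 'dog': -og = /ɒg/
Rime of 'fog': -og = /ɒg/
/ɒg/ and /ɒg/ are the same ending sound, so the words rhyme.

Yes


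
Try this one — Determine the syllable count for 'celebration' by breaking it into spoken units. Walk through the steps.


Break 'celebration' into syllables: cel-e-bra-tion -> cel | e | bra | tion = 4 syllables

4 syllables


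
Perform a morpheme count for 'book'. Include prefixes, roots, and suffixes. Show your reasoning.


Decomposition: book (free morpheme) = 1 morpheme(s)

1 morphemes


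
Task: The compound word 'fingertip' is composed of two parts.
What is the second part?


Split 'fingertip' into 'finger' + 'tip'. The second part is 'tip'.

tip


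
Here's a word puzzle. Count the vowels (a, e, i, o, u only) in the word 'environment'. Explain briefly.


Vowels in 'environment': e, i, o, e = 4 vowels.

4


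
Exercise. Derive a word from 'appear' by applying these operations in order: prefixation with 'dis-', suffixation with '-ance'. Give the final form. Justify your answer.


Step 1: Add prefix 'dis-' to 'appear' = 'disappear'
Step 2: Add suffix '-ance' to 'disappear' = 'disappearance'

disappearance


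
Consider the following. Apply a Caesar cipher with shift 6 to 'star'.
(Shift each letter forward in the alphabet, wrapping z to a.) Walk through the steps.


Shift each letter by 6: s -> y, t -> z, a -> g, r -> x. Result: 'yzgx'.

yzgx


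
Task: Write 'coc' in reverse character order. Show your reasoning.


Reverse 'coc' character by character: 'coc'.

coc


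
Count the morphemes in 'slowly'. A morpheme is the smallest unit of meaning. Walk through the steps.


Decomposition: slow (root) + -ly (suffix) = 2 morpheme(s)

2 morphemes


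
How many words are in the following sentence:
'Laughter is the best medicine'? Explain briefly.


Split into words: Laughter | is | the | best | medicine = 5 words.

5


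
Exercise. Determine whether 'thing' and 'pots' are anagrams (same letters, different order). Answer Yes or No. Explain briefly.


Sorted letters of 'thing': 'ghint'
Sorted letters of 'pots': 'opst'
They do not match.

No


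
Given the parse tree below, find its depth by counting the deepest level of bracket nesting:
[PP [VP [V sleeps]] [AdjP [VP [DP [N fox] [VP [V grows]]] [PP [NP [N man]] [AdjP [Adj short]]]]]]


Count bracket nesting levels:
'[' at pos 0: depth = 1
'[' at pos 4: depth = 2
'[' at pos 8: depth = 3
'[' at pos 20: depth = 2
'[' at pos 26: depth = 3
'[' at pos 30: depth = 4
'[' at pos 34: depth = 5
'[' at pos 42: depth = 5
'[' at pos 46: depth = 6
'[' at pos 58: depth = 4
'[' at pos 62: depth = 5
'[' at pos 66: depth = 6
'[' at pos 75: depth = 5
'[' at pos 81: depth = 6
Maximum depth reached: 6

6


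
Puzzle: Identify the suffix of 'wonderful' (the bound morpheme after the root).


The word 'wonderful' = 'wonder' (root) + '-ful' (suffix). The suffix is '-ful'.

ful


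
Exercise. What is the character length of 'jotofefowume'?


Spell out 'jotofefowume' and number each letter: j(1), o(2), t(3), o(4), f(5), e(6), f(7), o(8), w(9), u(10), m(11), e(12). Total: 12 letters.

12


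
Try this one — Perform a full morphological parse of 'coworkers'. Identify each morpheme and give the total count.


Step 1: Identify prefix: 'co' (meaning: together)
Step 2: Identify root: 'work'
Step 3: Identify suffix(es): 'er, s'
Decomposition: co- (prefix: together) + work (root) + -er (suffix: one who) + -s (plural)
Total morphemes: 4

4 morphemes (co- (prefix: together) + work (root) + -er (suffix: one who) + -s (plural))


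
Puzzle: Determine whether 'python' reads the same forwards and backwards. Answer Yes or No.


Forward: 'python'
Reversed: 'nohtyp'
They differ.

No


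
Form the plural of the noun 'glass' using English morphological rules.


Apply rule: Add -es (sibilant/fricative ending). 'glass' becomes 'glasses'.

glasses


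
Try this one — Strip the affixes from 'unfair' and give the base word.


Remove prefix 'un' from 'unfair' to get root 'fair'.

fair


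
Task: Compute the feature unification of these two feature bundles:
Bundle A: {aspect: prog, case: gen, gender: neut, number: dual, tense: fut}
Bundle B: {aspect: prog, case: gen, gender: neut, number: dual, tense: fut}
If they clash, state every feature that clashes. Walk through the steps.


Compare features:
aspect: A=prog vs B=prog -> unified: prog
case: A=gen vs B=gen -> unified: gen
gender: A=neut vs B=neut -> unified: neut
number: A=dual vs B=dual -> unified: dual
tense: A=fut vs B=fut -> unified: fut
No clashes found.

Unified: {aspect: prog, case: gen, gender: neut, number: dual, tense: fut}


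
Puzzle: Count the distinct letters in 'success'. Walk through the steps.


Unique letters in 'success': {c, e, s, u} = 4 distinct letters.

4


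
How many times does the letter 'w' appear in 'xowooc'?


Letter 'w' in 'xowooc': found at position(s) 3 = 1 occurrence(s).

1


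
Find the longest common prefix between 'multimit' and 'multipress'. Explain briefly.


Compare from the start: 5 characters match: 'multi'. Mismatch at position 6: 'm' vs 'p'.

multi


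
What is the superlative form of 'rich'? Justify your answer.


Apply superlative formation (add -est): 'rich' -> 'richest'.

richest


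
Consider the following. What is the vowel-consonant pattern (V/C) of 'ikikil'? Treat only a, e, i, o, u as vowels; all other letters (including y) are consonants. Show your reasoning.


Letter mapping: i = V, k = C, i = V, k = C, i = V, l = C.

VCVCVC


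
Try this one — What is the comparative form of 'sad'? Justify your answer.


Apply comparative formation (double final consonant, add -er): 'sad' -> 'sadder'.

sadder


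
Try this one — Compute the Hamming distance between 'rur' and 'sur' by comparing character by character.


Alignment:
Position 1: 'r' vs 's' = DIFFER
Position 2: 'u' vs 'u' = match
Position 3: 'r' vs 'r' = match
Total differences: 1

1


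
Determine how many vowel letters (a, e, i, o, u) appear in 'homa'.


Vowels in 'homa': o, a = 2 vowels.

2


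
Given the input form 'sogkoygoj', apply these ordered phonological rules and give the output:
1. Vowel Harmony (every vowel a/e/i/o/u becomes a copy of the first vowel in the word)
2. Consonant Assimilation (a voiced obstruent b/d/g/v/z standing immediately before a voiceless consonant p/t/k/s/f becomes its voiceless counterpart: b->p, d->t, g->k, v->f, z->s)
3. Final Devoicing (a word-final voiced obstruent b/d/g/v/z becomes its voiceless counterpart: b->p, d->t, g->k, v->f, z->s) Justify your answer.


Starting form: 'sogkoygoj'
Rule 1: Vowel Harmony: all vowels already match. No change.
Rule 2: Consonant Assimilation: voiced obstruent before voiceless consonant becomes voiceless ('gk' -> 'kk'). 'sogkoygoj' -> 'sokkoygoj'
Rule 3: Final Devoicing: final consonant 'j' is not one of the voiced obstruents b/d/g/v/z. No change.
Final form: 'sokkoygoj'

sokkoygoj


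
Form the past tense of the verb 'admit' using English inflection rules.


Apply rule: Double final consonant and add -ed. 'admit' becomes 'admitted'.

admitted


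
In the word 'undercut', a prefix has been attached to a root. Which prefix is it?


The word 'undercut' = 'under' (prefix) + 'cut' (root). The prefix is 'under'.

under


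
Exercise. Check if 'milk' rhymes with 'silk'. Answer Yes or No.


Rime (stressed vowel + following sounds) of 'milk': -ilk = /ɪlk/
Rime of 'silk': -ilk = /ɪlk/
/ɪlk/ and /ɪlk/ are the same ending sound, so the words rhyme.

Yes


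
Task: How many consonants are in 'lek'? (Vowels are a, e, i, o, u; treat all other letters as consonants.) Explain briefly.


Consonants in 'lek': l, k = 2 consonants.

2


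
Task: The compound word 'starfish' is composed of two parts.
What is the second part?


Split 'starfish' into 'star' + 'fish'. The second part is 'fish'.

fish


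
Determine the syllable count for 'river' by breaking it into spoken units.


Break 'river' into syllables: riv-er -> riv | er = 2 syllables

2 syllables


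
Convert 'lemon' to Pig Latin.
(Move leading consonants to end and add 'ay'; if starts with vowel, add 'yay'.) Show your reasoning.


'lemon': move consonant cluster 'l' to end and add 'ay': 'emonlay'.

emonlay


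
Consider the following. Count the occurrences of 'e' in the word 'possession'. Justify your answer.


Letter 'e' in 'possession': found at position(s) 5 = 1 occurrence(s).

1


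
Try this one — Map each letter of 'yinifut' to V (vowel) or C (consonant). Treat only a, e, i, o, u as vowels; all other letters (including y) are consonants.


Letter mapping: y = C, i = V, n = C, i = V, f = C, u = V, t = C.

CVCVCVC


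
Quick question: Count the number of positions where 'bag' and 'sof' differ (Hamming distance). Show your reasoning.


Alignment:
Position 1: 'b' vs 's' = DIFFER
Position 2: 'a' vs 'o' = DIFFER
Position 3: 'g' vs 'f' = DIFFER
Total differences: 3

3


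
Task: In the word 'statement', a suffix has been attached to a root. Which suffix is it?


The word 'statement' = 'state' (root) + '-ment' (suffix). The suffix is '-ment'.

ment


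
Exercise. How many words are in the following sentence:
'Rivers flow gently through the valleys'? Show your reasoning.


Split into words: Rivers | flow | gently | through | the | valleys = 6 words.

6


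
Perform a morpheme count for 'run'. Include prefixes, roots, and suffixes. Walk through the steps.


Decomposition: run (free morpheme) = 1 morpheme(s)

1 morphemes


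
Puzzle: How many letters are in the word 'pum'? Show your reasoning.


Spell out 'pum' and number each letter: p(1), u(2), m(3). Total: 3 letters.

3


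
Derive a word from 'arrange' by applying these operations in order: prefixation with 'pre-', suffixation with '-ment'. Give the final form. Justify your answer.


Step 1: Add prefix 'pre-' to 'arrange' = 'prearrange'
Step 2: Add suffix '-ment' to 'prearrange' = 'prearrangement'

prearrangement


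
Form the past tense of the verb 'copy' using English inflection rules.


Apply rule: Change -y to -ied. 'copy' becomes 'copied'.

copied


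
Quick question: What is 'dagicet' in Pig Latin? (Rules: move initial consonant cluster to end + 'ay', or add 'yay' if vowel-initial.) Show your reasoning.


'dagicet': move consonant cluster 'd' to end and add 'ay': 'agicetday'.

agicetday


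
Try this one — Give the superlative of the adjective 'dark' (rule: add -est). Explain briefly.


Apply superlative formation (add -est): 'dark' -> 'darkest'.

darkest


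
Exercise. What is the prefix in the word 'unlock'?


The word 'unlock' = 'un' (prefix) + 'lock' (root). The prefix is 'un'.

un


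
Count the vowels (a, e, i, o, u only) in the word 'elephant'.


Vowels in 'elephant': e, e, a = 3 vowels.

3


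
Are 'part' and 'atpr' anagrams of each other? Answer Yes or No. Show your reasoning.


Sorted letters of 'part': 'aprt'
Sorted letters of 'atpr': 'aprt'
They match.

Yes


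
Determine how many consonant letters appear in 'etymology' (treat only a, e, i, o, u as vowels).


Consonants in 'etymology': t, y, m, l, g, y = 6 consonants.

6


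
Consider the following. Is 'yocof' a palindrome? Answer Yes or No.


Forward: 'yocof'
Reversed: 'focoy'
They differ.

No


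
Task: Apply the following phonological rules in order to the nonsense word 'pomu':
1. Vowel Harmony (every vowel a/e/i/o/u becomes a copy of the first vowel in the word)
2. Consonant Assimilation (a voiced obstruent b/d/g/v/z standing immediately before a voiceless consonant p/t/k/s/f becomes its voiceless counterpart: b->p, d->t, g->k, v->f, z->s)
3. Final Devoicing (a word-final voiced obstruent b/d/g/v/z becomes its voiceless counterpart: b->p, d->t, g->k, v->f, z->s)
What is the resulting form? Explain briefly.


Starting form: 'pomu'
Rule 1: Vowel Harmony: all vowels become 'o' (matching first vowel). 'pomu' -> 'pomo'
Rule 2: Consonant Assimilation: no voiced obstruent (b/d/g/v/z) stands immediately before a voiceless consonant (p/t/k/s/f). No change.
Rule 3: Final Devoicing: the word ends in the vowel 'o', not a consonant. No change.
Final form: 'pomo'

pomo


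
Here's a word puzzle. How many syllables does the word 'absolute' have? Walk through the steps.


Break 'absolute' into syllables: ab-so-lute -> ab | so | lute = 3 syllables

3 syllables


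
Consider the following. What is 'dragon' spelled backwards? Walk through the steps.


Reverse 'dragon' character by character: 'nogard'.

nogard


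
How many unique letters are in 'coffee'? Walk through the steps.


Unique letters in 'coffee': {c, e, f, o} = 4 distinct letters.

4


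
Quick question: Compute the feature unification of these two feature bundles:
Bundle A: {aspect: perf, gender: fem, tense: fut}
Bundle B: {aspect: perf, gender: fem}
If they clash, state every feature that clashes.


Compare features:
aspect: A=perf vs B=perf -> unified: perf
gender: A=fem vs B=fem -> unified: fem
tense: A=fut vs B=_ -> unified: fut
No clashes found.

Unified: {aspect: perf, gender: fem, tense: fut}


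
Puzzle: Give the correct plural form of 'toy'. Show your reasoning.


Apply rule: Add -s. 'toy' becomes 'toys'.

toys


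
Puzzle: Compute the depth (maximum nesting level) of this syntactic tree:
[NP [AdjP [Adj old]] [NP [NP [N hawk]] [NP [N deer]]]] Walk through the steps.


Count bracket nesting levels:
'[' at pos 0: depth = 1
'[' at pos 4: depth = 2
'[' at pos 10: depth = 3
'[' at pos 21: depth = 2
'[' at pos 25: depth = 3
'[' at pos 29: depth = 4
'[' at pos 39: depth = 3
'[' at pos 43: depth = 4
Maximum depth reached: 4

4


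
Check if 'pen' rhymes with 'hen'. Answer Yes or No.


Rime (stressed vowel + following sounds) of 'pen': -en = /ɛn/
Rime of 'hen': -en = /ɛn/
/ɛn/ and /ɛn/ are the same ending sound, so the words rhyme.

Yes


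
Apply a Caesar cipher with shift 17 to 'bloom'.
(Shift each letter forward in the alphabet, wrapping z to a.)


Shift each letter by 17: b -> s, l -> c, o -> f, o -> f, m -> d. Result: 'scffd'.

scffd


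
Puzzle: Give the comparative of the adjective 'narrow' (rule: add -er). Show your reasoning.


Apply comparative formation (add -er): 'narrow' -> 'narrower'.

narrower


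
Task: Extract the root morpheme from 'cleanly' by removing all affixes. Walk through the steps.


Remove suffix '-ly' from 'cleanly' to get root 'clean'.

clean
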